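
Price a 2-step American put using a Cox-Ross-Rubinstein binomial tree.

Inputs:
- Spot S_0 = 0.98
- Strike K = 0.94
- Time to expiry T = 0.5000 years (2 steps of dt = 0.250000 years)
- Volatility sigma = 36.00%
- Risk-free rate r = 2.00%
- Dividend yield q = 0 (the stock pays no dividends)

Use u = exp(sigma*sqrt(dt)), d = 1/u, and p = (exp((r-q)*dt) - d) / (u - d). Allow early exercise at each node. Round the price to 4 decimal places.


dt = T/N = 0.250000
u = exp(sigma*sqrt(dt)) = 1.197217; d = 1/u = 0.835270
p = (exp((r-q)*dt) - d) / (u - d) = 0.468970
Discount per step: exp(-r*dt) = 0.995012
Stock lattice S(k, i) with i counting down-moves:
  k=0: S(0,0) = 0.9800
  k=1: S(1,0) = 1.1733; S(1,1) = 0.8186
  k=2: S(2,0) = 1.4047; S(2,1) = 0.9800; S(2,2) = 0.6837
Terminal payoffs V(N, i) = max(K - S_T, 0):
  V(2,0) = 0.000000; V(2,1) = 0.000000; V(2,2) = 0.256277
Backward induction: V(k, i) = exp(-r*dt) * [p * V(k+1, i) + (1-p) * V(k+1, i+1)]; then take max(V_cont, immediate exercise) for American.
  V(1,0) = exp(-r*dt) * [p*0.000000 + (1-p)*0.000000] = 0.000000; exercise = 0.000000; V(1,0) = max -> 0.000000
  V(1,1) = exp(-r*dt) * [p*0.000000 + (1-p)*0.256277] = 0.135412; exercise = 0.121435; V(1,1) = max -> 0.135412
  V(0,0) = exp(-r*dt) * [p*0.000000 + (1-p)*0.135412] = 0.071549; exercise = 0.000000; V(0,0) = max -> 0.071549

Answer: Price = V(0,0) = 0.0715


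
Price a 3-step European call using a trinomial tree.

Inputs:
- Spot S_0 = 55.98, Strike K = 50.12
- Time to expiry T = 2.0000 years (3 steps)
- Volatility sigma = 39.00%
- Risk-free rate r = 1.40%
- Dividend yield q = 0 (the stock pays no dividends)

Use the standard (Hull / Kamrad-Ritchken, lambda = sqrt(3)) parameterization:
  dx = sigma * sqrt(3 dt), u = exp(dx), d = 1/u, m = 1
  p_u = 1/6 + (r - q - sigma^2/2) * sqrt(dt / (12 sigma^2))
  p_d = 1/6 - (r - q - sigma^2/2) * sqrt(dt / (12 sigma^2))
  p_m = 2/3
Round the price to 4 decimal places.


Answer: Price = V(0,0) = 14.9934

Derivation:
dt = T/N = 0.666667; dx = sigma*sqrt(3*dt) = 0.551543
u = exp(dx) = 1.735930; d = 1/u = 0.576060
p_u = 0.129166, p_m = 0.666667, p_d = 0.204168
Discount per step: exp(-r*dt) = 0.990710
Stock lattice S(k, j) with j the centered position index:
  k=0: S(0,+0) = 55.9800
  k=1: S(1,-1) = 32.2478; S(1,+0) = 55.9800; S(1,+1) = 97.1774
  k=2: S(2,-2) = 18.5767; S(2,-1) = 32.2478; S(2,+0) = 55.9800; S(2,+1) = 97.1774; S(2,+2) = 168.6931
  k=3: S(3,-3) = 10.7013; S(3,-2) = 18.5767; S(3,-1) = 32.2478; S(3,+0) = 55.9800; S(3,+1) = 97.1774; S(3,+2) = 168.6931; S(3,+3) = 292.8394
Terminal payoffs V(N, j) = max(S_T - K, 0):
  V(3,-3) = 0.000000; V(3,-2) = 0.000000; V(3,-1) = 0.000000; V(3,+0) = 5.860000; V(3,+1) = 47.057361; V(3,+2) = 118.573096; V(3,+3) = 242.719405
Backward induction: V(k, j) = exp(-r*dt) * [p_u * V(k+1, j+1) + p_m * V(k+1, j) + p_d * V(k+1, j-1)]
  V(2,-2) = exp(-r*dt) * [p_u*0.000000 + p_m*0.000000 + p_d*0.000000] = 0.000000
  V(2,-1) = exp(-r*dt) * [p_u*5.860000 + p_m*0.000000 + p_d*0.000000] = 0.749880
  V(2,+0) = exp(-r*dt) * [p_u*47.057361 + p_m*5.860000 + p_d*0.000000] = 9.892111
  V(2,+1) = exp(-r*dt) * [p_u*118.573096 + p_m*47.057361 + p_d*5.860000] = 47.438754
  V(2,+2) = exp(-r*dt) * [p_u*242.719405 + p_m*118.573096 + p_d*47.057361] = 118.892510
  V(1,-1) = exp(-r*dt) * [p_u*9.892111 + p_m*0.749880 + p_d*0.000000] = 1.761129
  V(1,+0) = exp(-r*dt) * [p_u*47.438754 + p_m*9.892111 + p_d*0.749880] = 12.755698
  V(1,+1) = exp(-r*dt) * [p_u*118.892510 + p_m*47.438754 + p_d*9.892111] = 48.547106
  V(0,+0) = exp(-r*dt) * [p_u*48.547106 + p_m*12.755698 + p_d*1.761129] = 14.993398


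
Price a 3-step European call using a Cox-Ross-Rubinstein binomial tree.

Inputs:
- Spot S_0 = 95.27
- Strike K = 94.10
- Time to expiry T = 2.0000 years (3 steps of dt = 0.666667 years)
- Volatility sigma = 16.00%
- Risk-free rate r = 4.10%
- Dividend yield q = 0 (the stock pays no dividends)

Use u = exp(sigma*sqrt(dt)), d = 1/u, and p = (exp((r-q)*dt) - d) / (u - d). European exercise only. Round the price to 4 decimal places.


dt = T/N = 0.666667
u = exp(sigma*sqrt(dt)) = 1.139557; d = 1/u = 0.877534
p = (exp((r-q)*dt) - d) / (u - d) = 0.573142
Discount per step: exp(-r*dt) = 0.973037
Stock lattice S(k, i) with i counting down-moves:
  k=0: S(0,0) = 95.2700
  k=1: S(1,0) = 108.5656; S(1,1) = 83.6027
  k=2: S(2,0) = 123.7167; S(2,1) = 95.2700; S(2,2) = 73.3642
  k=3: S(3,0) = 140.9822; S(3,1) = 108.5656; S(3,2) = 83.6027; S(3,3) = 64.3796
Terminal payoffs V(N, i) = max(S_T - K, 0):
  V(3,0) = 46.882155; V(3,1) = 14.465580; V(3,2) = 0.000000; V(3,3) = 0.000000
Backward induction: V(k, i) = exp(-r*dt) * [p * V(k+1, i) + (1-p) * V(k+1, i+1)].
  V(2,0) = exp(-r*dt) * [p*46.882155 + (1-p)*14.465580] = 32.153883
  V(2,1) = exp(-r*dt) * [p*14.465580 + (1-p)*0.000000] = 8.067283
  V(2,2) = exp(-r*dt) * [p*0.000000 + (1-p)*0.000000] = 0.000000
  V(1,0) = exp(-r*dt) * [p*32.153883 + (1-p)*8.067283] = 21.282576
  V(1,1) = exp(-r*dt) * [p*8.067283 + (1-p)*0.000000] = 4.499028
  V(0,0) = exp(-r*dt) * [p*21.282576 + (1-p)*4.499028] = 13.737707

Answer: Price = V(0,0) = 13.7377


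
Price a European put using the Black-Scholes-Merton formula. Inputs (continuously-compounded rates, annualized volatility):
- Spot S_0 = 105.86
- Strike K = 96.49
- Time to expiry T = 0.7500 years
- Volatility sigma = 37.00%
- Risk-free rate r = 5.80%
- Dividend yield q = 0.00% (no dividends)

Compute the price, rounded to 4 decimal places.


d1 = (ln(S/K) + (r - q + 0.5*sigma^2) * T) / (sigma * sqrt(T)) = 0.58520095
d2 = d1 - sigma * sqrt(T) = 0.26477156
exp(-rT) = 0.95743255; exp(-qT) = 1.00000000
P = K * exp(-rT) * N(-d2) - S_0 * exp(-qT) * N(-d1)
N(-d1) = 0.27920630; N(-d2) = 0.39559273
P = 96.4900 * 0.95743255 * 0.39559273 - 105.8600 * 1.00000000 * 0.27920630 = 6.9891

Answer: Price = 6.9891


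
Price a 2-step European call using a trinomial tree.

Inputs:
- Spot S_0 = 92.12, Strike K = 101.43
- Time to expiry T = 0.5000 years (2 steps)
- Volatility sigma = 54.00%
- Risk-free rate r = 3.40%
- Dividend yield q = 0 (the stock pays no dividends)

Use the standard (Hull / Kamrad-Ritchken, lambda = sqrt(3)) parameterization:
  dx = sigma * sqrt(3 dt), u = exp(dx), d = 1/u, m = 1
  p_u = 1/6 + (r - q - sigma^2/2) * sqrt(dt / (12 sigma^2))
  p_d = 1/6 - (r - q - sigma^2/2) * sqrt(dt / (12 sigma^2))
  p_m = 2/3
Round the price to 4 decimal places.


dt = T/N = 0.250000; dx = sigma*sqrt(3*dt) = 0.467654
u = exp(dx) = 1.596245; d = 1/u = 0.626470
p_u = 0.136783, p_m = 0.666667, p_d = 0.196550
Discount per step: exp(-r*dt) = 0.991536
Stock lattice S(k, j) with j the centered position index:
  k=0: S(0,+0) = 92.1200
  k=1: S(1,-1) = 57.7105; S(1,+0) = 92.1200; S(1,+1) = 147.0460
  k=2: S(2,-2) = 36.1539; S(2,-1) = 57.7105; S(2,+0) = 92.1200; S(2,+1) = 147.0460; S(2,+2) = 234.7215
Terminal payoffs V(N, j) = max(S_T - K, 0):
  V(2,-2) = 0.000000; V(2,-1) = 0.000000; V(2,+0) = 0.000000; V(2,+1) = 45.616049; V(2,+2) = 133.291454
Backward induction: V(k, j) = exp(-r*dt) * [p_u * V(k+1, j+1) + p_m * V(k+1, j) + p_d * V(k+1, j-1)]
  V(1,-1) = exp(-r*dt) * [p_u*0.000000 + p_m*0.000000 + p_d*0.000000] = 0.000000
  V(1,+0) = exp(-r*dt) * [p_u*45.616049 + p_m*0.000000 + p_d*0.000000] = 6.186709
  V(1,+1) = exp(-r*dt) * [p_u*133.291454 + p_m*45.616049 + p_d*0.000000] = 48.231052
  V(0,+0) = exp(-r*dt) * [p_u*48.231052 + p_m*6.186709 + p_d*0.000000] = 10.630934

Answer: Price = V(0,0) = 10.6309


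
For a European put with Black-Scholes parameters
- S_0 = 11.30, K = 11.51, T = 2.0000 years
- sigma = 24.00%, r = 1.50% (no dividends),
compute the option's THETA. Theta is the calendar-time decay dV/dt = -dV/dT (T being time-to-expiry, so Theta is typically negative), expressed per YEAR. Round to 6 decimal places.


d1 = 0.2038426893; d2 = -0.1355685657
phi(d1) = 0.3907393934; exp(-qT) = 1.0000000000; exp(-rT) = 0.9704455335
Theta = -S*exp(-qT)*phi(d1)*sigma/(2*sqrt(T)) + r*K*exp(-rT)*N(-d2) - q*S*exp(-qT)*N(-d1)
N(-d1) = 0.4192382160; N(-d2) = 0.5539188215; sqrt(T) = 1.4142135624
Term 1 = -11.3000 * 1.0000000000 * 0.3907393934 * 0.2400 / (2 * 1.4142135624) = -0.3746553078
Term 2 = 0.0150 * 11.5100 * 0.9704455335 * 0.5539188215 = 0.0928076702
Term 3 = 0 (no dividend yield, q = 0)
Theta = -0.3746553078 + (0.0928076702) + (0.0000000000) = -0.281848

Answer: Theta = -0.281848


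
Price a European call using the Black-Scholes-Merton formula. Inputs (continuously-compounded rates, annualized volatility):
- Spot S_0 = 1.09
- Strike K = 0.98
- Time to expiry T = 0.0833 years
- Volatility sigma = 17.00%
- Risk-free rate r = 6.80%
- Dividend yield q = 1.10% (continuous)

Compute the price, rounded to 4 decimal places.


d1 = (ln(S/K) + (r - q + 0.5*sigma^2) * T) / (sigma * sqrt(T)) = 2.28945862
d2 = d1 - sigma * sqrt(T) = 2.24039366
exp(-rT) = 0.99435161; exp(-qT) = 0.99908412
C = S_0 * exp(-qT) * N(d1) - K * exp(-rT) * N(d2)
N(d1) = 0.98897364; N(d2) = 0.98746731
C = 1.0900 * 0.99908412 * 0.98897364 - 0.9800 * 0.99435161 * 0.98746731 = 0.1147

Answer: Price = 0.1147


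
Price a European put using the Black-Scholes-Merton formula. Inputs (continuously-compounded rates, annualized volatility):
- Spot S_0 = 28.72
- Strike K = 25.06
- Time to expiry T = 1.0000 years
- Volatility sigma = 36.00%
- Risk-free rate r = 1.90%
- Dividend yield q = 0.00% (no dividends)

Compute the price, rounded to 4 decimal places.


d1 = (ln(S/K) + (r - q + 0.5*sigma^2) * T) / (sigma * sqrt(T)) = 0.61144665
d2 = d1 - sigma * sqrt(T) = 0.25144665
exp(-rT) = 0.98117936; exp(-qT) = 1.00000000
P = K * exp(-rT) * N(-d2) - S_0 * exp(-qT) * N(-d1)
N(-d1) = 0.27045196; N(-d2) = 0.40073440
P = 25.0600 * 0.98117936 * 0.40073440 - 28.7200 * 1.00000000 * 0.27045196 = 2.0860

Answer: Price = 2.0860


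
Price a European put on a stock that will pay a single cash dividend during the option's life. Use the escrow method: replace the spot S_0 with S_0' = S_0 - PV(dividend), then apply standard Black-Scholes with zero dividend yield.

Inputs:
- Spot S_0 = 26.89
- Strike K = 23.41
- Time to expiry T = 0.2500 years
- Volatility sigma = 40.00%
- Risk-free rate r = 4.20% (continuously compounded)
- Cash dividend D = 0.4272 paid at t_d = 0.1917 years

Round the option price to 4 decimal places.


PV(D) = D * exp(-r * t_d) = 0.4272 * 0.99198093 = 0.42377425
S_0' = S_0 - PV(D) = 26.8900 - 0.42377425 = 26.46622575
d1 = (ln(S_0'/K) + (r + sigma^2/2)*T) / (sigma*sqrt(T)) = 0.76603069
d2 = d1 - sigma*sqrt(T) = 0.56603069
exp(-rT) = 0.98955493
N(-d1) = 0.22182902; N(-d2) = 0.28568646
P = K * exp(-rT) * N(-d2) - S_0' * N(-d1) = 23.4100 * 0.98955493 * 0.28568646 - 26.46622575 * 0.22182902 = 0.7471

Answer: Price = 0.7471


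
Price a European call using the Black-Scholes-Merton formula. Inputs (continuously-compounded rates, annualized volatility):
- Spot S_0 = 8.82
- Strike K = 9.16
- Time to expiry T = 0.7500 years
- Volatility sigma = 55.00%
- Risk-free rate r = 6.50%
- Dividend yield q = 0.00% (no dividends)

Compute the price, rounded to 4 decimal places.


d1 = (ln(S/K) + (r - q + 0.5*sigma^2) * T) / (sigma * sqrt(T)) = 0.26109499
d2 = d1 - sigma * sqrt(T) = -0.21521898
exp(-rT) = 0.95241920; exp(-qT) = 1.00000000
C = S_0 * exp(-qT) * N(d1) - K * exp(-rT) * N(d2)
N(d1) = 0.60299037; N(d2) = 0.41479830
C = 8.8200 * 1.00000000 * 0.60299037 - 9.1600 * 0.95241920 * 0.41479830 = 1.6996

Answer: Price = 1.6996


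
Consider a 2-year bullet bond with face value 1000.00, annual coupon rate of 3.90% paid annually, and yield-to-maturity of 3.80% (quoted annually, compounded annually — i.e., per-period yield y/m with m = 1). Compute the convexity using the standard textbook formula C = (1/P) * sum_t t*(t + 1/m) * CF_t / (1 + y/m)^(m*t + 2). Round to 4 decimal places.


Coupon per period c = face * coupon_rate / m = 39.000000
Periods per year m = 1; per-period yield y/m = 0.038000
Number of cashflows N = 2
Cashflows (t years, CF_t, discount factor 1/(1+y/m)^(m*t), PV):
  t = 1.0000: CF_t = 39.000000, DF = 0.963391, PV = 37.572254
  t = 2.0000: CF_t = 1039.000000, DF = 0.928122, PV = 964.319259
Price P = sum_t PV_t = 1001.891514
Convexity numerator sum_t t*(t + 1/m) * CF_t / (1+y/m)^(m*t + 2):
  t = 1.0000: term = 69.743308
  t = 2.0000: term = 5370.038309
Convexity = (1/P) * sum = 5439.781617 / 1001.891514 = 5.429512

Answer: Convexity = 5.4295


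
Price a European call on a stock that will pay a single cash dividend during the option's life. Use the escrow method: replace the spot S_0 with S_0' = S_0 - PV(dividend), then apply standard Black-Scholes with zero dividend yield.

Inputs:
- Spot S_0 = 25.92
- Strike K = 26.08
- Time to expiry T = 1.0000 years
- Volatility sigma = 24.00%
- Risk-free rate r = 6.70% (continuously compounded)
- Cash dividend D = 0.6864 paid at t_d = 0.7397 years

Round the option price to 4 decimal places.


PV(D) = D * exp(-r * t_d) = 0.6864 * 0.95164815 = 0.65321129
S_0' = S_0 - PV(D) = 25.9200 - 0.65321129 = 25.26678871
d1 = (ln(S_0'/K) + (r + sigma^2/2)*T) / (sigma*sqrt(T)) = 0.26717540
d2 = d1 - sigma*sqrt(T) = 0.02717540
exp(-rT) = 0.93519520
N(d1) = 0.60533294; N(d2) = 0.51084008
C = S_0' * N(d1) - K * exp(-rT) * N(d2) = 25.26678871 * 0.60533294 - 26.0800 * 0.93519520 * 0.51084008 = 2.8355

Answer: Price = 2.8355


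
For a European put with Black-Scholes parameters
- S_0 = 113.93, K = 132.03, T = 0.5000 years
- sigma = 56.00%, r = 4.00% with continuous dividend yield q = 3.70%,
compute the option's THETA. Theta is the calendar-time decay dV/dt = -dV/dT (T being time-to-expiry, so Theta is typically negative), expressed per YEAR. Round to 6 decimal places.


Answer: Theta = -16.063451

Derivation:
d1 = -0.1705767446; d2 = -0.5665565421
phi(d1) = 0.3931803973; exp(-qT) = 0.9816700746; exp(-rT) = 0.9801986733
Theta = -S*exp(-qT)*phi(d1)*sigma/(2*sqrt(T)) + r*K*exp(-rT)*N(-d2) - q*S*exp(-qT)*N(-d1)
N(-d1) = 0.5677217075; N(-d2) = 0.7144922462; sqrt(T) = 0.7071067812
Term 1 = -113.9300 * 0.9816700746 * 0.3931803973 * 0.5600 / (2 * 0.7071067812) = -17.4127969525
Term 2 = 0.0400 * 132.0300 * 0.9801986733 * 0.7144922462 = 3.6986585908
Term 3 = -0.0370 * 113.9300 * 0.9816700746 * 0.5677217075 = -2.3493129565
Theta = -17.4127969525 + (3.6986585908) + (-2.3493129565) = -16.063451


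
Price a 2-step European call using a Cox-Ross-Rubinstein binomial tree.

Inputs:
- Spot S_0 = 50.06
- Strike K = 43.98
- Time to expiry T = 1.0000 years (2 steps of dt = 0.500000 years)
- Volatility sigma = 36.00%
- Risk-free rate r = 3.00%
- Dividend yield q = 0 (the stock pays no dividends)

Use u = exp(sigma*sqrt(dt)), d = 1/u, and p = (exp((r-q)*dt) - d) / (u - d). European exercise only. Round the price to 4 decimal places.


Answer: Price = V(0,0) = 11.2233

Derivation:
dt = T/N = 0.500000
u = exp(sigma*sqrt(dt)) = 1.289892; d = 1/u = 0.775259
p = (exp((r-q)*dt) - d) / (u - d) = 0.466069
Discount per step: exp(-r*dt) = 0.985112
Stock lattice S(k, i) with i counting down-moves:
  k=0: S(0,0) = 50.0600
  k=1: S(1,0) = 64.5720; S(1,1) = 38.8095
  k=2: S(2,0) = 83.2909; S(2,1) = 50.0600; S(2,2) = 30.0874
Terminal payoffs V(N, i) = max(S_T - K, 0):
  V(2,0) = 39.310889; V(2,1) = 6.080000; V(2,2) = 0.000000
Backward induction: V(k, i) = exp(-r*dt) * [p * V(k+1, i) + (1-p) * V(k+1, i+1)].
  V(1,0) = exp(-r*dt) * [p*39.310889 + (1-p)*6.080000] = 21.246767
  V(1,1) = exp(-r*dt) * [p*6.080000 + (1-p)*0.000000] = 2.791508
  V(0,0) = exp(-r*dt) * [p*21.246767 + (1-p)*2.791508] = 11.223305


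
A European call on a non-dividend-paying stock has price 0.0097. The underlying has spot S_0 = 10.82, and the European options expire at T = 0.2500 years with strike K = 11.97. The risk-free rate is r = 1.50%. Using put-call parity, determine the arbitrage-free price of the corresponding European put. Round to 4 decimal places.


Answer: Put price = 1.1149

Derivation:
Put-call parity: C - P = S_0 * exp(-qT) - K * exp(-rT).
S_0 * exp(-qT) = 10.8200 * 1.00000000 = 10.82000000
K * exp(-rT) = 11.9700 * 0.99625702 = 11.92519656
P = C - S*exp(-qT) + K*exp(-rT)
P = 0.0097 - 10.82000000 + 11.92519656 = 1.1149


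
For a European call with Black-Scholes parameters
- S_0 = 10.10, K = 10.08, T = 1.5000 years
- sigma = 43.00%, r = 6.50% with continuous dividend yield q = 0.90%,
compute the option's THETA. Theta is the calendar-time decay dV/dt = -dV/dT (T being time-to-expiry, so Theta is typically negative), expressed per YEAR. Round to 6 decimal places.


d1 = 0.4265855907; d2 = -0.1000547040
phi(d1) = 0.3642458722; exp(-qT) = 0.9865907163; exp(-rT) = 0.9071023416
Theta = -S*exp(-qT)*phi(d1)*sigma/(2*sqrt(T)) - r*K*exp(-rT)*N(d2) + q*S*exp(-qT)*N(d1)
N(d1) = 0.6651594026; N(d2) = 0.4601504479; sqrt(T) = 1.2247448714
Term 1 = -10.1000 * 0.9865907163 * 0.3642458722 * 0.4300 / (2 * 1.2247448714) = -0.6371561326
Term 2 = -0.0650 * 10.0800 * 0.9071023416 * 0.4601504479 = -0.2734828052
Term 3 = 0.0090 * 10.1000 * 0.9865907163 * 0.6651594026 = 0.0596522243
Theta = -0.6371561326 + (-0.2734828052) + (0.0596522243) = -0.850987

Answer: Theta = -0.850987


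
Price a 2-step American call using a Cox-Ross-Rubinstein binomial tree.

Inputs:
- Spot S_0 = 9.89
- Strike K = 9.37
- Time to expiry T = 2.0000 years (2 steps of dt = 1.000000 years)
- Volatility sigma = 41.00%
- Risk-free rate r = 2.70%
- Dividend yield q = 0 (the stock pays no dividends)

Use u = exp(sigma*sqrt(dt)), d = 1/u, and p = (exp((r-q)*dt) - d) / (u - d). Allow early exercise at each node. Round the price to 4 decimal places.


dt = T/N = 1.000000
u = exp(sigma*sqrt(dt)) = 1.506818; d = 1/u = 0.663650
p = (exp((r-q)*dt) - d) / (u - d) = 0.431370
Discount per step: exp(-r*dt) = 0.973361
Stock lattice S(k, i) with i counting down-moves:
  k=0: S(0,0) = 9.8900
  k=1: S(1,0) = 14.9024; S(1,1) = 6.5635
  k=2: S(2,0) = 22.4552; S(2,1) = 9.8900; S(2,2) = 4.3559
Terminal payoffs V(N, i) = max(S_T - K, 0):
  V(2,0) = 13.085243; V(2,1) = 0.520000; V(2,2) = 0.000000
Backward induction: V(k, i) = exp(-r*dt) * [p * V(k+1, i) + (1-p) * V(k+1, i+1)]; then take max(V_cont, immediate exercise) for American.
  V(1,0) = exp(-r*dt) * [p*13.085243 + (1-p)*0.520000] = 5.782033; exercise = 5.532428; V(1,0) = max -> 5.782033
  V(1,1) = exp(-r*dt) * [p*0.520000 + (1-p)*0.000000] = 0.218337; exercise = 0.000000; V(1,1) = max -> 0.218337
  V(0,0) = exp(-r*dt) * [p*5.782033 + (1-p)*0.218337] = 2.548602; exercise = 0.520000; V(0,0) = max -> 2.548602

Answer: Price = V(0,0) = 2.5486


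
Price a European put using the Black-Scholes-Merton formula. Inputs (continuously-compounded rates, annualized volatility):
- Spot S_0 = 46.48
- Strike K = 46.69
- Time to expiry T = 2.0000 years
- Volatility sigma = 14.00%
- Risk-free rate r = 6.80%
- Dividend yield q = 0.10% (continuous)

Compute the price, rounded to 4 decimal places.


Answer: Price = 1.3250

Derivation:
d1 = (ln(S/K) + (r - q + 0.5*sigma^2) * T) / (sigma * sqrt(T)) = 0.75302884
d2 = d1 - sigma * sqrt(T) = 0.55503894
exp(-rT) = 0.87284263; exp(-qT) = 0.99800200
P = K * exp(-rT) * N(-d2) - S_0 * exp(-qT) * N(-d1)
N(-d1) = 0.22571629; N(-d2) = 0.28943401
P = 46.6900 * 0.87284263 * 0.28943401 - 46.4800 * 0.99800200 * 0.22571629 = 1.3250


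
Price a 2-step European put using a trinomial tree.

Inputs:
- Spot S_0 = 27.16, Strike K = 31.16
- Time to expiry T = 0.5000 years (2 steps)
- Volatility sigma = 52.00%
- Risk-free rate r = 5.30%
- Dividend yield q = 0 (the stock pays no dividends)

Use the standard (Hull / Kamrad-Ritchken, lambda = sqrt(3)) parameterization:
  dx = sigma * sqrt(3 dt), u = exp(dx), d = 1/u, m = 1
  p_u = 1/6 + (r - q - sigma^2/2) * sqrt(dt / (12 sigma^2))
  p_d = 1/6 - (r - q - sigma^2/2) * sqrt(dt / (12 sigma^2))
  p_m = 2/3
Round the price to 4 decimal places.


dt = T/N = 0.250000; dx = sigma*sqrt(3*dt) = 0.450333
u = exp(dx) = 1.568835; d = 1/u = 0.637416
p_u = 0.143850, p_m = 0.666667, p_d = 0.189483
Discount per step: exp(-r*dt) = 0.986837
Stock lattice S(k, j) with j the centered position index:
  k=0: S(0,+0) = 27.1600
  k=1: S(1,-1) = 17.3122; S(1,+0) = 27.1600; S(1,+1) = 42.6096
  k=2: S(2,-2) = 11.0351; S(2,-1) = 17.3122; S(2,+0) = 27.1600; S(2,+1) = 42.6096; S(2,+2) = 66.8474
Terminal payoffs V(N, j) = max(K - S_T, 0):
  V(2,-2) = 20.124924; V(2,-1) = 13.847789; V(2,+0) = 4.000000; V(2,+1) = 0.000000; V(2,+2) = 0.000000
Backward induction: V(k, j) = exp(-r*dt) * [p_u * V(k+1, j+1) + p_m * V(k+1, j) + p_d * V(k+1, j-1)]
  V(1,-1) = exp(-r*dt) * [p_u*4.000000 + p_m*13.847789 + p_d*20.124924] = 13.441311
  V(1,+0) = exp(-r*dt) * [p_u*0.000000 + p_m*4.000000 + p_d*13.847789] = 5.220951
  V(1,+1) = exp(-r*dt) * [p_u*0.000000 + p_m*0.000000 + p_d*4.000000] = 0.747956
  V(0,+0) = exp(-r*dt) * [p_u*0.747956 + p_m*5.220951 + p_d*13.441311] = 6.054375

Answer: Price = V(0,0) = 6.0544


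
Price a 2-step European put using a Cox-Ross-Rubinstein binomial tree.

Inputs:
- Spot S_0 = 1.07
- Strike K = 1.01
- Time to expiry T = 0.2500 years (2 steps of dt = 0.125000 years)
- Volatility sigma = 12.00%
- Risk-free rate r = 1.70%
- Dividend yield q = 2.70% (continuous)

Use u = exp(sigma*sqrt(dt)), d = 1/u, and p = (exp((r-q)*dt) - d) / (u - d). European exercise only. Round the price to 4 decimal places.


Answer: Price = V(0,0) = 0.0074

Derivation:
dt = T/N = 0.125000
u = exp(sigma*sqrt(dt)) = 1.043339; d = 1/u = 0.958461
p = (exp((r-q)*dt) - d) / (u - d) = 0.474677
Discount per step: exp(-r*dt) = 0.997877
Stock lattice S(k, i) with i counting down-moves:
  k=0: S(0,0) = 1.0700
  k=1: S(1,0) = 1.1164; S(1,1) = 1.0256
  k=2: S(2,0) = 1.1648; S(2,1) = 1.0700; S(2,2) = 0.9830
Terminal payoffs V(N, i) = max(K - S_T, 0):
  V(2,0) = 0.000000; V(2,1) = 0.000000; V(2,2) = 0.027047
Backward induction: V(k, i) = exp(-r*dt) * [p * V(k+1, i) + (1-p) * V(k+1, i+1)].
  V(1,0) = exp(-r*dt) * [p*0.000000 + (1-p)*0.000000] = 0.000000
  V(1,1) = exp(-r*dt) * [p*0.000000 + (1-p)*0.027047] = 0.014178
  V(0,0) = exp(-r*dt) * [p*0.000000 + (1-p)*0.014178] = 0.007432


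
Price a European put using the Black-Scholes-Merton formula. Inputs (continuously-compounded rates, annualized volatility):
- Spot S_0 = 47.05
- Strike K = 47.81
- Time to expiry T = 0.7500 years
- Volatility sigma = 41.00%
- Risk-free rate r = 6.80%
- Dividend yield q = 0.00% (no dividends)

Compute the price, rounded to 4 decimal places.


Answer: Price = 5.7386

Derivation:
d1 = (ln(S/K) + (r - q + 0.5*sigma^2) * T) / (sigma * sqrt(T)) = 0.27603973
d2 = d1 - sigma * sqrt(T) = -0.07903068
exp(-rT) = 0.95027867; exp(-qT) = 1.00000000
P = K * exp(-rT) * N(-d2) - S_0 * exp(-qT) * N(-d1)
N(-d1) = 0.39125877; N(-d2) = 0.53149589
P = 47.8100 * 0.95027867 * 0.53149589 - 47.0500 * 1.00000000 * 0.39125877 = 5.7386


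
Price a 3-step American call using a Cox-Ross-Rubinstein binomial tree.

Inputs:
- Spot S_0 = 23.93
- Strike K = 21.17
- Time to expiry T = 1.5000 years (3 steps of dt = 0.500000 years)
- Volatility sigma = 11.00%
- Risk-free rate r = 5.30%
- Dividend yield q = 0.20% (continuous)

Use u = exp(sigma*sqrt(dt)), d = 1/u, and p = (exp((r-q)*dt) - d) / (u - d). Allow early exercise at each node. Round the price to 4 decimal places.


dt = T/N = 0.500000
u = exp(sigma*sqrt(dt)) = 1.080887; d = 1/u = 0.925166
p = (exp((r-q)*dt) - d) / (u - d) = 0.646425
Discount per step: exp(-r*dt) = 0.973848
Stock lattice S(k, i) with i counting down-moves:
  k=0: S(0,0) = 23.9300
  k=1: S(1,0) = 25.8656; S(1,1) = 22.1392
  k=2: S(2,0) = 27.9578; S(2,1) = 23.9300; S(2,2) = 20.4825
  k=3: S(3,0) = 30.2192; S(3,1) = 25.8656; S(3,2) = 22.1392; S(3,3) = 18.9497
Terminal payoffs V(N, i) = max(S_T - K, 0):
  V(3,0) = 9.049220; V(3,1) = 4.695619; V(3,2) = 0.969230; V(3,3) = 0.000000
Backward induction: V(k, i) = exp(-r*dt) * [p * V(k+1, i) + (1-p) * V(k+1, i+1)]; then take max(V_cont, immediate exercise) for American.
  V(2,0) = exp(-r*dt) * [p*9.049220 + (1-p)*4.695619] = 7.313498; exercise = 6.787805; V(2,0) = max -> 7.313498
  V(2,1) = exp(-r*dt) * [p*4.695619 + (1-p)*0.969230] = 3.289719; exercise = 2.760000; V(2,1) = max -> 3.289719
  V(2,2) = exp(-r*dt) * [p*0.969230 + (1-p)*0.000000] = 0.610150; exercise = 0.000000; V(2,2) = max -> 0.610150
  V(1,0) = exp(-r*dt) * [p*7.313498 + (1-p)*3.289719] = 5.736735; exercise = 4.695619; V(1,0) = max -> 5.736735
  V(1,1) = exp(-r*dt) * [p*3.289719 + (1-p)*0.610150] = 2.281035; exercise = 0.969230; V(1,1) = max -> 2.281035
  V(0,0) = exp(-r*dt) * [p*5.736735 + (1-p)*2.281035] = 4.396813; exercise = 2.760000; V(0,0) = max -> 4.396813

Answer: Price = V(0,0) = 4.3968


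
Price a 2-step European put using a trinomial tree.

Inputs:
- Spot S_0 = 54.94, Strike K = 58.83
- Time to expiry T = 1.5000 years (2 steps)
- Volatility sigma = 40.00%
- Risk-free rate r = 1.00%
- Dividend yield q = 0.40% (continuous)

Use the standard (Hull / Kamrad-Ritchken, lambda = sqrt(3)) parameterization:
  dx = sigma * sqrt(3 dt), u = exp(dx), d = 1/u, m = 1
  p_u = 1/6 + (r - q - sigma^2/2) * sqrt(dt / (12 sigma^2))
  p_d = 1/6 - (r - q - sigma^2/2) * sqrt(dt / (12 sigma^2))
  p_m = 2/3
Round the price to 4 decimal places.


dt = T/N = 0.750000; dx = sigma*sqrt(3*dt) = 0.600000
u = exp(dx) = 1.822119; d = 1/u = 0.548812
p_u = 0.120417, p_m = 0.666667, p_d = 0.212917
Discount per step: exp(-r*dt) = 0.992528
Stock lattice S(k, j) with j the centered position index:
  k=0: S(0,+0) = 54.9400
  k=1: S(1,-1) = 30.1517; S(1,+0) = 54.9400; S(1,+1) = 100.1072
  k=2: S(2,-2) = 16.5476; S(2,-1) = 30.1517; S(2,+0) = 54.9400; S(2,+1) = 100.1072; S(2,+2) = 182.4072
Terminal payoffs V(N, j) = max(K - S_T, 0):
  V(2,-2) = 42.282390; V(2,-1) = 28.678289; V(2,+0) = 3.890000; V(2,+1) = 0.000000; V(2,+2) = 0.000000
Backward induction: V(k, j) = exp(-r*dt) * [p_u * V(k+1, j+1) + p_m * V(k+1, j) + p_d * V(k+1, j-1)]
  V(1,-1) = exp(-r*dt) * [p_u*3.890000 + p_m*28.678289 + p_d*42.282390] = 28.376283
  V(1,+0) = exp(-r*dt) * [p_u*0.000000 + p_m*3.890000 + p_d*28.678289] = 8.634417
  V(1,+1) = exp(-r*dt) * [p_u*0.000000 + p_m*0.000000 + p_d*3.890000] = 0.822057
  V(0,+0) = exp(-r*dt) * [p_u*0.822057 + p_m*8.634417 + p_d*28.376283] = 11.808157

Answer: Price = V(0,0) = 11.8082


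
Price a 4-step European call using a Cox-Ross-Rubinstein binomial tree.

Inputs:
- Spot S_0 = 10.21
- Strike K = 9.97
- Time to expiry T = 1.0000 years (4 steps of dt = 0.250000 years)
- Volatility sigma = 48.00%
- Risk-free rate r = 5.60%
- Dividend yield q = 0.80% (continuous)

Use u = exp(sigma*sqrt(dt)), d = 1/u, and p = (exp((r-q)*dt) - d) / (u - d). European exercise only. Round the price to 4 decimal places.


dt = T/N = 0.250000
u = exp(sigma*sqrt(dt)) = 1.271249; d = 1/u = 0.786628
p = (exp((r-q)*dt) - d) / (u - d) = 0.465197
Discount per step: exp(-r*dt) = 0.986098
Stock lattice S(k, i) with i counting down-moves:
  k=0: S(0,0) = 10.2100
  k=1: S(1,0) = 12.9795; S(1,1) = 8.0315
  k=2: S(2,0) = 16.5001; S(2,1) = 10.2100; S(2,2) = 6.3178
  k=3: S(3,0) = 20.9758; S(3,1) = 12.9795; S(3,2) = 8.0315; S(3,3) = 4.9697
  k=4: S(4,0) = 26.6654; S(4,1) = 16.5001; S(4,2) = 10.2100; S(4,3) = 6.3178; S(4,4) = 3.9093
Terminal payoffs V(N, i) = max(S_T - K, 0):
  V(4,0) = 16.695421; V(4,1) = 6.530120; V(4,2) = 0.240000; V(4,3) = 0.000000; V(4,4) = 0.000000
Backward induction: V(k, i) = exp(-r*dt) * [p * V(k+1, i) + (1-p) * V(k+1, i+1)].
  V(3,0) = exp(-r*dt) * [p*16.695421 + (1-p)*6.530120] = 11.102461
  V(3,1) = exp(-r*dt) * [p*6.530120 + (1-p)*0.240000] = 3.122128
  V(3,2) = exp(-r*dt) * [p*0.240000 + (1-p)*0.000000] = 0.110095
  V(3,3) = exp(-r*dt) * [p*0.000000 + (1-p)*0.000000] = 0.000000
  V(2,0) = exp(-r*dt) * [p*11.102461 + (1-p)*3.122128] = 6.739539
  V(2,1) = exp(-r*dt) * [p*3.122128 + (1-p)*0.110095] = 1.490274
  V(2,2) = exp(-r*dt) * [p*0.110095 + (1-p)*0.000000] = 0.050504
  V(1,0) = exp(-r*dt) * [p*6.739539 + (1-p)*1.490274] = 3.877549
  V(1,1) = exp(-r*dt) * [p*1.490274 + (1-p)*0.050504] = 0.710267
  V(0,0) = exp(-r*dt) * [p*3.877549 + (1-p)*0.710267] = 2.153319

Answer: Price = V(0,0) = 2.1533


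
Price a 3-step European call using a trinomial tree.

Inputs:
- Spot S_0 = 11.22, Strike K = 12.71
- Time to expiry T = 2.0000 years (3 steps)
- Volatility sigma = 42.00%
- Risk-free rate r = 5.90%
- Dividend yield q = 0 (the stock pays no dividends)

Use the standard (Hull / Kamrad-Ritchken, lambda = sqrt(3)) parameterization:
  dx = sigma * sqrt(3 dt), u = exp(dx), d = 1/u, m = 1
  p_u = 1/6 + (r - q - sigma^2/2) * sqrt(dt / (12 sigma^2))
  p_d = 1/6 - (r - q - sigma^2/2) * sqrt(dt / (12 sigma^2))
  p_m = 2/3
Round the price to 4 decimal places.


Answer: Price = V(0,0) = 2.5691

Derivation:
dt = T/N = 0.666667; dx = sigma*sqrt(3*dt) = 0.593970
u = exp(dx) = 1.811164; d = 1/u = 0.552131
p_u = 0.150280, p_m = 0.666667, p_d = 0.183054
Discount per step: exp(-r*dt) = 0.961430
Stock lattice S(k, j) with j the centered position index:
  k=0: S(0,+0) = 11.2200
  k=1: S(1,-1) = 6.1949; S(1,+0) = 11.2200; S(1,+1) = 20.3213
  k=2: S(2,-2) = 3.4204; S(2,-1) = 6.1949; S(2,+0) = 11.2200; S(2,+1) = 20.3213; S(2,+2) = 36.8051
  k=3: S(3,-3) = 1.8885; S(3,-2) = 3.4204; S(3,-1) = 6.1949; S(3,+0) = 11.2200; S(3,+1) = 20.3213; S(3,+2) = 36.8051; S(3,+3) = 66.6601
Terminal payoffs V(N, j) = max(S_T - K, 0):
  V(3,-3) = 0.000000; V(3,-2) = 0.000000; V(3,-1) = 0.000000; V(3,+0) = 0.000000; V(3,+1) = 7.611259; V(3,+2) = 24.095132; V(3,+3) = 53.950128
Backward induction: V(k, j) = exp(-r*dt) * [p_u * V(k+1, j+1) + p_m * V(k+1, j) + p_d * V(k+1, j-1)]
  V(2,-2) = exp(-r*dt) * [p_u*0.000000 + p_m*0.000000 + p_d*0.000000] = 0.000000
  V(2,-1) = exp(-r*dt) * [p_u*0.000000 + p_m*0.000000 + p_d*0.000000] = 0.000000
  V(2,+0) = exp(-r*dt) * [p_u*7.611259 + p_m*0.000000 + p_d*0.000000] = 1.099701
  V(2,+1) = exp(-r*dt) * [p_u*24.095132 + p_m*7.611259 + p_d*0.000000] = 8.359812
  V(2,+2) = exp(-r*dt) * [p_u*53.950128 + p_m*24.095132 + p_d*7.611259] = 24.578291
  V(1,-1) = exp(-r*dt) * [p_u*1.099701 + p_m*0.000000 + p_d*0.000000] = 0.158889
  V(1,+0) = exp(-r*dt) * [p_u*8.359812 + p_m*1.099701 + p_d*0.000000] = 1.912712
  V(1,+1) = exp(-r*dt) * [p_u*24.578291 + p_m*8.359812 + p_d*1.099701] = 9.102947
  V(0,+0) = exp(-r*dt) * [p_u*9.102947 + p_m*1.912712 + p_d*0.158889] = 2.569148


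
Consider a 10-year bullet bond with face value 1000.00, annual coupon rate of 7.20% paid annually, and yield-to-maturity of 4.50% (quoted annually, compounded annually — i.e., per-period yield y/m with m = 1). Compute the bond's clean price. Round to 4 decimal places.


Answer: Price = 1213.6434

Derivation:
Coupon per period c = face * coupon_rate / m = 72.000000
Periods per year m = 1; per-period yield y/m = 0.045000
Number of cashflows N = 10
Cashflows (t years, CF_t, discount factor 1/(1+y/m)^(m*t), PV):
  t = 1.0000: CF_t = 72.000000, DF = 0.956938, PV = 68.899522
  t = 2.0000: CF_t = 72.000000, DF = 0.915730, PV = 65.932556
  t = 3.0000: CF_t = 72.000000, DF = 0.876297, PV = 63.093355
  t = 4.0000: CF_t = 72.000000, DF = 0.838561, PV = 60.376417
  t = 5.0000: CF_t = 72.000000, DF = 0.802451, PV = 57.776475
  t = 6.0000: CF_t = 72.000000, DF = 0.767896, PV = 55.288493
  t = 7.0000: CF_t = 72.000000, DF = 0.734828, PV = 52.907649
  t = 8.0000: CF_t = 72.000000, DF = 0.703185, PV = 50.629329
  t = 9.0000: CF_t = 72.000000, DF = 0.672904, PV = 48.449119
  t = 10.0000: CF_t = 1072.000000, DF = 0.643928, PV = 690.290475
Price P = sum_t PV_t = 1213.643391


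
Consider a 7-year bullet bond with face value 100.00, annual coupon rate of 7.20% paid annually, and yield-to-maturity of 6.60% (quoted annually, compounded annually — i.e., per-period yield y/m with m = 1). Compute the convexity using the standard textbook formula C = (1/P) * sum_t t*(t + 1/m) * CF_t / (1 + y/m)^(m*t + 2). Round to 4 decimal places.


Answer: Convexity = 37.7905

Derivation:
Coupon per period c = face * coupon_rate / m = 7.200000
Periods per year m = 1; per-period yield y/m = 0.066000
Number of cashflows N = 7
Cashflows (t years, CF_t, discount factor 1/(1+y/m)^(m*t), PV):
  t = 1.0000: CF_t = 7.200000, DF = 0.938086, PV = 6.754221
  t = 2.0000: CF_t = 7.200000, DF = 0.880006, PV = 6.336043
  t = 3.0000: CF_t = 7.200000, DF = 0.825521, PV = 5.943755
  t = 4.0000: CF_t = 7.200000, DF = 0.774410, PV = 5.575755
  t = 5.0000: CF_t = 7.200000, DF = 0.726464, PV = 5.230539
  t = 6.0000: CF_t = 7.200000, DF = 0.681486, PV = 4.906697
  t = 7.0000: CF_t = 107.200000, DF = 0.639292, PV = 68.532149
Price P = sum_t PV_t = 103.279160
Convexity numerator sum_t t*(t + 1/m) * CF_t / (1+y/m)^(m*t + 2):
  t = 1.0000: term = 11.887510
  t = 2.0000: term = 33.454530
  t = 3.0000: term = 62.766472
  t = 4.0000: term = 98.133946
  t = 5.0000: term = 138.087167
  t = 6.0000: term = 181.352752
  t = 7.0000: term = 3377.287014
Convexity = (1/P) * sum = 3902.969390 / 103.279160 = 37.790484


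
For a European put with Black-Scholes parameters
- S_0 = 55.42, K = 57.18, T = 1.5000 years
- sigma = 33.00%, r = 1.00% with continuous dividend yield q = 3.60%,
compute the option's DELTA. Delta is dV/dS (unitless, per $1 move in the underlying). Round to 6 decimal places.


Answer: Delta = -0.463046

Derivation:
d1 = 0.0282343343; d2 = -0.3759314732
phi(d1) = 0.3987832982; exp(-qT) = 0.9474321065; exp(-rT) = 0.9851119396
N(-d1) = 0.4887376266
Delta = -exp(-qT) * N(-d1) = -0.9474321065 * 0.4887376266 = -0.463046


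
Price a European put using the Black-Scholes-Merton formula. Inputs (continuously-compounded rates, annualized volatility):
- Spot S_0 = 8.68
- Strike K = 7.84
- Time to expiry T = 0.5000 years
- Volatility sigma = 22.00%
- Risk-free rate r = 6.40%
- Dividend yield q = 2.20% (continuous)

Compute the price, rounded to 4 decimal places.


Answer: Price = 0.1536

Derivation:
d1 = (ln(S/K) + (r - q + 0.5*sigma^2) * T) / (sigma * sqrt(T)) = 0.86705880
d2 = d1 - sigma * sqrt(T) = 0.71149531
exp(-rT) = 0.96850658; exp(-qT) = 0.98906028
P = K * exp(-rT) * N(-d2) - S_0 * exp(-qT) * N(-d1)
N(-d1) = 0.19295490; N(-d2) = 0.23838868
P = 7.8400 * 0.96850658 * 0.23838868 - 8.6800 * 0.98906028 * 0.19295490 = 0.1536


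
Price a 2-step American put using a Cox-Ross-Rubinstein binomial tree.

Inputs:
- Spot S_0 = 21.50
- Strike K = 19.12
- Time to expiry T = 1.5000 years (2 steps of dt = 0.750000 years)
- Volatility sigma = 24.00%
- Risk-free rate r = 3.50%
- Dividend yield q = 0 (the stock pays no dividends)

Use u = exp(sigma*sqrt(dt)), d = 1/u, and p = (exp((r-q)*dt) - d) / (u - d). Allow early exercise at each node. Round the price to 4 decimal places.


Answer: Price = V(0,0) = 1.1157

Derivation:
dt = T/N = 0.750000
u = exp(sigma*sqrt(dt)) = 1.231024; d = 1/u = 0.812332
p = (exp((r-q)*dt) - d) / (u - d) = 0.511750
Discount per step: exp(-r*dt) = 0.974092
Stock lattice S(k, i) with i counting down-moves:
  k=0: S(0,0) = 21.5000
  k=1: S(1,0) = 26.4670; S(1,1) = 17.4651
  k=2: S(2,0) = 32.5815; S(2,1) = 21.5000; S(2,2) = 14.1875
Terminal payoffs V(N, i) = max(K - S_T, 0):
  V(2,0) = 0.000000; V(2,1) = 0.000000; V(2,2) = 4.932508
Backward induction: V(k, i) = exp(-r*dt) * [p * V(k+1, i) + (1-p) * V(k+1, i+1)]; then take max(V_cont, immediate exercise) for American.
  V(1,0) = exp(-r*dt) * [p*0.000000 + (1-p)*0.000000] = 0.000000; exercise = 0.000000; V(1,0) = max -> 0.000000
  V(1,1) = exp(-r*dt) * [p*0.000000 + (1-p)*4.932508] = 2.345901; exercise = 1.654861; V(1,1) = max -> 2.345901
  V(0,0) = exp(-r*dt) * [p*0.000000 + (1-p)*2.345901] = 1.115711; exercise = 0.000000; V(0,0) = max -> 1.115711


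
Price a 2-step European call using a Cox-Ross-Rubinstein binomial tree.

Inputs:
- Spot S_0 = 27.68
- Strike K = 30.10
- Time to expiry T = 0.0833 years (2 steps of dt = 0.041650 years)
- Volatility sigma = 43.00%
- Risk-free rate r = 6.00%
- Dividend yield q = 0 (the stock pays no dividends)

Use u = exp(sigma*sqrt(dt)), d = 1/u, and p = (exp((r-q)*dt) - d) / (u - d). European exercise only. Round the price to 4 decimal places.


dt = T/N = 0.041650
u = exp(sigma*sqrt(dt)) = 1.091722; d = 1/u = 0.915985
p = (exp((r-q)*dt) - d) / (u - d) = 0.492313
Discount per step: exp(-r*dt) = 0.997504
Stock lattice S(k, i) with i counting down-moves:
  k=0: S(0,0) = 27.6800
  k=1: S(1,0) = 30.2189; S(1,1) = 25.3545
  k=2: S(2,0) = 32.9906; S(2,1) = 27.6800; S(2,2) = 23.2243
Terminal payoffs V(N, i) = max(S_T - K, 0):
  V(2,0) = 2.890571; V(2,1) = 0.000000; V(2,2) = 0.000000
Backward induction: V(k, i) = exp(-r*dt) * [p * V(k+1, i) + (1-p) * V(k+1, i+1)].
  V(1,0) = exp(-r*dt) * [p*2.890571 + (1-p)*0.000000] = 1.419514
  V(1,1) = exp(-r*dt) * [p*0.000000 + (1-p)*0.000000] = 0.000000
  V(0,0) = exp(-r*dt) * [p*1.419514 + (1-p)*0.000000] = 0.697101

Answer: Price = V(0,0) = 0.6971


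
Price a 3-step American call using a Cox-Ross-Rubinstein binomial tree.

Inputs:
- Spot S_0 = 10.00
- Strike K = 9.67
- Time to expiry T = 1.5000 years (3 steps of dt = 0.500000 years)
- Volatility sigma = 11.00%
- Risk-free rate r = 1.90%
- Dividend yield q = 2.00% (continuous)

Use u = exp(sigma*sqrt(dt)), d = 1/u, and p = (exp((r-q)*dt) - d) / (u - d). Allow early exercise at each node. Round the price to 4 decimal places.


dt = T/N = 0.500000
u = exp(sigma*sqrt(dt)) = 1.080887; d = 1/u = 0.925166
p = (exp((r-q)*dt) - d) / (u - d) = 0.477354
Discount per step: exp(-r*dt) = 0.990545
Stock lattice S(k, i) with i counting down-moves:
  k=0: S(0,0) = 10.0000
  k=1: S(1,0) = 10.8089; S(1,1) = 9.2517
  k=2: S(2,0) = 11.6832; S(2,1) = 10.0000; S(2,2) = 8.5593
  k=3: S(3,0) = 12.6282; S(3,1) = 10.8089; S(3,2) = 9.2517; S(3,3) = 7.9188
Terminal payoffs V(N, i) = max(S_T - K, 0):
  V(3,0) = 2.958174; V(3,1) = 1.138867; V(3,2) = 0.000000; V(3,3) = 0.000000
Backward induction: V(k, i) = exp(-r*dt) * [p * V(k+1, i) + (1-p) * V(k+1, i+1)]; then take max(V_cont, immediate exercise) for American.
  V(2,0) = exp(-r*dt) * [p*2.958174 + (1-p)*1.138867] = 1.988342; exercise = 2.013161; V(2,0) = max -> 2.013161
  V(2,1) = exp(-r*dt) * [p*1.138867 + (1-p)*0.000000] = 0.538503; exercise = 0.330000; V(2,1) = max -> 0.538503
  V(2,2) = exp(-r*dt) * [p*0.000000 + (1-p)*0.000000] = 0.000000; exercise = 0.000000; V(2,2) = max -> 0.000000
  V(1,0) = exp(-r*dt) * [p*2.013161 + (1-p)*0.538503] = 1.230690; exercise = 1.138867; V(1,0) = max -> 1.230690
  V(1,1) = exp(-r*dt) * [p*0.538503 + (1-p)*0.000000] = 0.254626; exercise = 0.000000; V(1,1) = max -> 0.254626
  V(0,0) = exp(-r*dt) * [p*1.230690 + (1-p)*0.254626] = 0.713742; exercise = 0.330000; V(0,0) = max -> 0.713742

Answer: Price = V(0,0) = 0.7137


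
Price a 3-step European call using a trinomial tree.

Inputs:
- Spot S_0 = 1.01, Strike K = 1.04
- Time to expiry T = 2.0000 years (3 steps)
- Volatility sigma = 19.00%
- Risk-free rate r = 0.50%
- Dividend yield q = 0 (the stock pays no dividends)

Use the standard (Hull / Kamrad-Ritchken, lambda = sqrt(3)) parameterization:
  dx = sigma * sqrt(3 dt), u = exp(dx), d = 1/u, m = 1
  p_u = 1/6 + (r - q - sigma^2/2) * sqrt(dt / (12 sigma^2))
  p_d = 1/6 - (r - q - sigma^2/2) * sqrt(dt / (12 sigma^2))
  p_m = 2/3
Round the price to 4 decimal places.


dt = T/N = 0.666667; dx = sigma*sqrt(3*dt) = 0.268701
u = exp(dx) = 1.308263; d = 1/u = 0.764372
p_u = 0.150478, p_m = 0.666667, p_d = 0.182856
Discount per step: exp(-r*dt) = 0.996672
Stock lattice S(k, j) with j the centered position index:
  k=0: S(0,+0) = 1.0100
  k=1: S(1,-1) = 0.7720; S(1,+0) = 1.0100; S(1,+1) = 1.3213
  k=2: S(2,-2) = 0.5901; S(2,-1) = 0.7720; S(2,+0) = 1.0100; S(2,+1) = 1.3213; S(2,+2) = 1.7287
  k=3: S(3,-3) = 0.4511; S(3,-2) = 0.5901; S(3,-1) = 0.7720; S(3,+0) = 1.0100; S(3,+1) = 1.3213; S(3,+2) = 1.7287; S(3,+3) = 2.2616
Terminal payoffs V(N, j) = max(S_T - K, 0):
  V(3,-3) = 0.000000; V(3,-2) = 0.000000; V(3,-1) = 0.000000; V(3,+0) = 0.000000; V(3,+1) = 0.281346; V(3,+2) = 0.688669; V(3,+3) = 1.221554
Backward induction: V(k, j) = exp(-r*dt) * [p_u * V(k+1, j+1) + p_m * V(k+1, j) + p_d * V(k+1, j-1)]
  V(2,-2) = exp(-r*dt) * [p_u*0.000000 + p_m*0.000000 + p_d*0.000000] = 0.000000
  V(2,-1) = exp(-r*dt) * [p_u*0.000000 + p_m*0.000000 + p_d*0.000000] = 0.000000
  V(2,+0) = exp(-r*dt) * [p_u*0.281346 + p_m*0.000000 + p_d*0.000000] = 0.042195
  V(2,+1) = exp(-r*dt) * [p_u*0.688669 + p_m*0.281346 + p_d*0.000000] = 0.290224
  V(2,+2) = exp(-r*dt) * [p_u*1.221554 + p_m*0.688669 + p_d*0.281346] = 0.692064
  V(1,-1) = exp(-r*dt) * [p_u*0.042195 + p_m*0.000000 + p_d*0.000000] = 0.006328
  V(1,+0) = exp(-r*dt) * [p_u*0.290224 + p_m*0.042195 + p_d*0.000000] = 0.071564
  V(1,+1) = exp(-r*dt) * [p_u*0.692064 + p_m*0.290224 + p_d*0.042195] = 0.304322
  V(0,+0) = exp(-r*dt) * [p_u*0.304322 + p_m*0.071564 + p_d*0.006328] = 0.094345

Answer: Price = V(0,0) = 0.0943


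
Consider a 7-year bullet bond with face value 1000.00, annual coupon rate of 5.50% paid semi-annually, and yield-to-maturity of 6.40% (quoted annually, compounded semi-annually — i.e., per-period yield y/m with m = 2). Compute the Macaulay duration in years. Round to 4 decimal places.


Answer: Macaulay duration = 5.8692 years

Derivation:
Coupon per period c = face * coupon_rate / m = 27.500000
Periods per year m = 2; per-period yield y/m = 0.032000
Number of cashflows N = 14
Cashflows (t years, CF_t, discount factor 1/(1+y/m)^(m*t), PV):
  t = 0.5000: CF_t = 27.500000, DF = 0.968992, PV = 26.647287
  t = 1.0000: CF_t = 27.500000, DF = 0.938946, PV = 25.821014
  t = 1.5000: CF_t = 27.500000, DF = 0.909831, PV = 25.020363
  t = 2.0000: CF_t = 27.500000, DF = 0.881620, PV = 24.244538
  t = 2.5000: CF_t = 27.500000, DF = 0.854283, PV = 23.492769
  t = 3.0000: CF_t = 27.500000, DF = 0.827793, PV = 22.764311
  t = 3.5000: CF_t = 27.500000, DF = 0.802125, PV = 22.058441
  t = 4.0000: CF_t = 27.500000, DF = 0.777253, PV = 21.374458
  t = 4.5000: CF_t = 27.500000, DF = 0.753152, PV = 20.711684
  t = 5.0000: CF_t = 27.500000, DF = 0.729799, PV = 20.069462
  t = 5.5000: CF_t = 27.500000, DF = 0.707169, PV = 19.447153
  t = 6.0000: CF_t = 27.500000, DF = 0.685241, PV = 18.844140
  t = 6.5000: CF_t = 27.500000, DF = 0.663994, PV = 18.259826
  t = 7.0000: CF_t = 1027.500000, DF = 0.643405, PV = 661.098343
Price P = sum_t PV_t = 949.853788
Macaulay numerator sum_t t * PV_t:
  t * PV_t at t = 0.5000: 13.323643
  t * PV_t at t = 1.0000: 25.821014
  t * PV_t at t = 1.5000: 37.530544
  t * PV_t at t = 2.0000: 48.489075
  t * PV_t at t = 2.5000: 58.731922
  t * PV_t at t = 3.0000: 68.292933
  t * PV_t at t = 3.5000: 77.204543
  t * PV_t at t = 4.0000: 85.497833
  t * PV_t at t = 4.5000: 93.202579
  t * PV_t at t = 5.0000: 100.347308
  t * PV_t at t = 5.5000: 106.959340
  t * PV_t at t = 6.0000: 113.064841
  t * PV_t at t = 6.5000: 118.688867
  t * PV_t at t = 7.0000: 4627.688399
Macaulay duration D = (sum_t t * PV_t) / P = 5574.842843 / 949.853788 = 5.869159
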